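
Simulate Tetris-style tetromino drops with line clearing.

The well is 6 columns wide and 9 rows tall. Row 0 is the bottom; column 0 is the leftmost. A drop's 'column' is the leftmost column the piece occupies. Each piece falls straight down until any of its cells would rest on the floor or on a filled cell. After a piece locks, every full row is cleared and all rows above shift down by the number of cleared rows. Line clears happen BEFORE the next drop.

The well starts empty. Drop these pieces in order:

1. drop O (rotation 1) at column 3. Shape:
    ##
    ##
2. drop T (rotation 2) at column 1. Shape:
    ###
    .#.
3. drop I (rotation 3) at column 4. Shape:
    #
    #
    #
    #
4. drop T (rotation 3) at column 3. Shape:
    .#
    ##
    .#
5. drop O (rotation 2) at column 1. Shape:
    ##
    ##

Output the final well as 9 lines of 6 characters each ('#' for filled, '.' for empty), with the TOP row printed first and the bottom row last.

Answer: ....#.
...##.
....#.
....#.
.##.#.
.##.#.
.####.
..###.
...##.

Derivation:
Drop 1: O rot1 at col 3 lands with bottom-row=0; cleared 0 line(s) (total 0); column heights now [0 0 0 2 2 0], max=2
Drop 2: T rot2 at col 1 lands with bottom-row=1; cleared 0 line(s) (total 0); column heights now [0 3 3 3 2 0], max=3
Drop 3: I rot3 at col 4 lands with bottom-row=2; cleared 0 line(s) (total 0); column heights now [0 3 3 3 6 0], max=6
Drop 4: T rot3 at col 3 lands with bottom-row=6; cleared 0 line(s) (total 0); column heights now [0 3 3 8 9 0], max=9
Drop 5: O rot2 at col 1 lands with bottom-row=3; cleared 0 line(s) (total 0); column heights now [0 5 5 8 9 0], max=9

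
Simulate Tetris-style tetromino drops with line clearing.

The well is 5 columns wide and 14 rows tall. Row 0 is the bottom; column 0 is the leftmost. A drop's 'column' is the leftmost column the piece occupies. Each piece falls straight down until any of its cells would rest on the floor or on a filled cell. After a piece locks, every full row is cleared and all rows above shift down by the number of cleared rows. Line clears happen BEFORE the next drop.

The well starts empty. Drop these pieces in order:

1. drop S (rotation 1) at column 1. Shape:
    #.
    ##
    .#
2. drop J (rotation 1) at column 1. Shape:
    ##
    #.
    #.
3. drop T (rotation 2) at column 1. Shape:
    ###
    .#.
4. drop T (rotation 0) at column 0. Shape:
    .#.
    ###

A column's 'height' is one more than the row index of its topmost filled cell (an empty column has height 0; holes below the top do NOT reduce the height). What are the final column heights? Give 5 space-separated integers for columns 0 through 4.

Answer: 9 10 9 8 0

Derivation:
Drop 1: S rot1 at col 1 lands with bottom-row=0; cleared 0 line(s) (total 0); column heights now [0 3 2 0 0], max=3
Drop 2: J rot1 at col 1 lands with bottom-row=3; cleared 0 line(s) (total 0); column heights now [0 6 6 0 0], max=6
Drop 3: T rot2 at col 1 lands with bottom-row=6; cleared 0 line(s) (total 0); column heights now [0 8 8 8 0], max=8
Drop 4: T rot0 at col 0 lands with bottom-row=8; cleared 0 line(s) (total 0); column heights now [9 10 9 8 0], max=10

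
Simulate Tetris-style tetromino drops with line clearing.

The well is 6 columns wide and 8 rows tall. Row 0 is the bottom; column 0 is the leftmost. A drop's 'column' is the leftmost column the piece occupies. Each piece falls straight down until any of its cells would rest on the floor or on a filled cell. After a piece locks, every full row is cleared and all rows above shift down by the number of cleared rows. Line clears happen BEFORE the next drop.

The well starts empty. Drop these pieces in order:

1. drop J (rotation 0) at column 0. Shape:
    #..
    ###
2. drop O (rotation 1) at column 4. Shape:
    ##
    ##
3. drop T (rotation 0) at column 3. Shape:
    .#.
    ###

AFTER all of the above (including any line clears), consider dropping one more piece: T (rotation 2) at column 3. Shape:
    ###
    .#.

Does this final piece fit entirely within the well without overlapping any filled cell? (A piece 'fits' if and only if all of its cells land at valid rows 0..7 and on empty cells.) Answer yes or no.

Answer: yes

Derivation:
Drop 1: J rot0 at col 0 lands with bottom-row=0; cleared 0 line(s) (total 0); column heights now [2 1 1 0 0 0], max=2
Drop 2: O rot1 at col 4 lands with bottom-row=0; cleared 0 line(s) (total 0); column heights now [2 1 1 0 2 2], max=2
Drop 3: T rot0 at col 3 lands with bottom-row=2; cleared 0 line(s) (total 0); column heights now [2 1 1 3 4 3], max=4
Test piece T rot2 at col 3 (width 3): heights before test = [2 1 1 3 4 3]; fits = True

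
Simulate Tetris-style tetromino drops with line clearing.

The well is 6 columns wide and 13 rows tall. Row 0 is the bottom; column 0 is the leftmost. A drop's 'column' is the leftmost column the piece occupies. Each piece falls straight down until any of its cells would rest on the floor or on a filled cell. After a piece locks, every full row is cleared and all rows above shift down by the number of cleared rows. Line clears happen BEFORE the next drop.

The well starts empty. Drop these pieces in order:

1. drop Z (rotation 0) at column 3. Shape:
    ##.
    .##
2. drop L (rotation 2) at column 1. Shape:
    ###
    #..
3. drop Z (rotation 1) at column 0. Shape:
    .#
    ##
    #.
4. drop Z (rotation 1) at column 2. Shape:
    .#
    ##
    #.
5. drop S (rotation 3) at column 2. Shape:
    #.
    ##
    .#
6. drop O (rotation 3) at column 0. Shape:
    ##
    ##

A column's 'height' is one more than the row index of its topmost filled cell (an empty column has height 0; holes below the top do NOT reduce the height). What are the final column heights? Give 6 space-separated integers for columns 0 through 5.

Drop 1: Z rot0 at col 3 lands with bottom-row=0; cleared 0 line(s) (total 0); column heights now [0 0 0 2 2 1], max=2
Drop 2: L rot2 at col 1 lands with bottom-row=1; cleared 0 line(s) (total 0); column heights now [0 3 3 3 2 1], max=3
Drop 3: Z rot1 at col 0 lands with bottom-row=2; cleared 0 line(s) (total 0); column heights now [4 5 3 3 2 1], max=5
Drop 4: Z rot1 at col 2 lands with bottom-row=3; cleared 0 line(s) (total 0); column heights now [4 5 5 6 2 1], max=6
Drop 5: S rot3 at col 2 lands with bottom-row=6; cleared 0 line(s) (total 0); column heights now [4 5 9 8 2 1], max=9
Drop 6: O rot3 at col 0 lands with bottom-row=5; cleared 0 line(s) (total 0); column heights now [7 7 9 8 2 1], max=9

Answer: 7 7 9 8 2 1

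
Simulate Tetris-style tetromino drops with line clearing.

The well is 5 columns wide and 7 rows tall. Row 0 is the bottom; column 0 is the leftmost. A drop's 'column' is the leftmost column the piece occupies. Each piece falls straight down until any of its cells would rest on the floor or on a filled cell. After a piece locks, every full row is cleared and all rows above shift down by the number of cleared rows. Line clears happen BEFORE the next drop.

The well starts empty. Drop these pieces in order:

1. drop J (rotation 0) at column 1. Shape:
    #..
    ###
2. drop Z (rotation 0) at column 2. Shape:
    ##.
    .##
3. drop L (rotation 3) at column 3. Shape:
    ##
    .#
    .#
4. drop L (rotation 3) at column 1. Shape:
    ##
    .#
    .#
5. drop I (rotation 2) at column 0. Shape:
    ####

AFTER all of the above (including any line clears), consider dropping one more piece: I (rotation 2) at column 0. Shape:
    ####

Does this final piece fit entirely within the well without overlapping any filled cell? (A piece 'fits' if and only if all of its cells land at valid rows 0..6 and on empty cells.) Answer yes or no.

Answer: no

Derivation:
Drop 1: J rot0 at col 1 lands with bottom-row=0; cleared 0 line(s) (total 0); column heights now [0 2 1 1 0], max=2
Drop 2: Z rot0 at col 2 lands with bottom-row=1; cleared 0 line(s) (total 0); column heights now [0 2 3 3 2], max=3
Drop 3: L rot3 at col 3 lands with bottom-row=2; cleared 0 line(s) (total 0); column heights now [0 2 3 5 5], max=5
Drop 4: L rot3 at col 1 lands with bottom-row=3; cleared 0 line(s) (total 0); column heights now [0 6 6 5 5], max=6
Drop 5: I rot2 at col 0 lands with bottom-row=6; cleared 0 line(s) (total 0); column heights now [7 7 7 7 5], max=7
Test piece I rot2 at col 0 (width 4): heights before test = [7 7 7 7 5]; fits = False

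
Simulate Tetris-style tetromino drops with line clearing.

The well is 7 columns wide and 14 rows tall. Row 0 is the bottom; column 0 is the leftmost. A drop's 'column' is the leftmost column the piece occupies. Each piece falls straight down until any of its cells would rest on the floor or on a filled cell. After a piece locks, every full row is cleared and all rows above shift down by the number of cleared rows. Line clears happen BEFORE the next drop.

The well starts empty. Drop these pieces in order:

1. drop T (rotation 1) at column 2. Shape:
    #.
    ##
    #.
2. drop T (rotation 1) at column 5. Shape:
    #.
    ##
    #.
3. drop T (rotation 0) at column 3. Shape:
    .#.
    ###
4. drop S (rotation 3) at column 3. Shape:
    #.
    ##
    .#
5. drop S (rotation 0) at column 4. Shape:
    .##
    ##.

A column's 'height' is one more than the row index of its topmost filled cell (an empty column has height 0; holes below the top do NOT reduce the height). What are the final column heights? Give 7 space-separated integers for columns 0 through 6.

Drop 1: T rot1 at col 2 lands with bottom-row=0; cleared 0 line(s) (total 0); column heights now [0 0 3 2 0 0 0], max=3
Drop 2: T rot1 at col 5 lands with bottom-row=0; cleared 0 line(s) (total 0); column heights now [0 0 3 2 0 3 2], max=3
Drop 3: T rot0 at col 3 lands with bottom-row=3; cleared 0 line(s) (total 0); column heights now [0 0 3 4 5 4 2], max=5
Drop 4: S rot3 at col 3 lands with bottom-row=5; cleared 0 line(s) (total 0); column heights now [0 0 3 8 7 4 2], max=8
Drop 5: S rot0 at col 4 lands with bottom-row=7; cleared 0 line(s) (total 0); column heights now [0 0 3 8 8 9 9], max=9

Answer: 0 0 3 8 8 9 9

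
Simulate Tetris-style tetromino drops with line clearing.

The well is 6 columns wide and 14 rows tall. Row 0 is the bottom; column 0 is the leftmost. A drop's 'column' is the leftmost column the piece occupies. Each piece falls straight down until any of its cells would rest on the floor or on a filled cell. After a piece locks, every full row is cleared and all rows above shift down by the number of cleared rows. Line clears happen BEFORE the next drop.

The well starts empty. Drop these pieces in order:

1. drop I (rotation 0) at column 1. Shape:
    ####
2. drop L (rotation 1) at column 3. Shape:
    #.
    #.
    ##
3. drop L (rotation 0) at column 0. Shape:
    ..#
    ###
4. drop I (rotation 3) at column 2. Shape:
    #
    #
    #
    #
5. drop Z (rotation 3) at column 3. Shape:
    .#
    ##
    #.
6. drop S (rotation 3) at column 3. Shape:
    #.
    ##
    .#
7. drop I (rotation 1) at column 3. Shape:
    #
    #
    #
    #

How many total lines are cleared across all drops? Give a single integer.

Answer: 0

Derivation:
Drop 1: I rot0 at col 1 lands with bottom-row=0; cleared 0 line(s) (total 0); column heights now [0 1 1 1 1 0], max=1
Drop 2: L rot1 at col 3 lands with bottom-row=1; cleared 0 line(s) (total 0); column heights now [0 1 1 4 2 0], max=4
Drop 3: L rot0 at col 0 lands with bottom-row=1; cleared 0 line(s) (total 0); column heights now [2 2 3 4 2 0], max=4
Drop 4: I rot3 at col 2 lands with bottom-row=3; cleared 0 line(s) (total 0); column heights now [2 2 7 4 2 0], max=7
Drop 5: Z rot3 at col 3 lands with bottom-row=4; cleared 0 line(s) (total 0); column heights now [2 2 7 6 7 0], max=7
Drop 6: S rot3 at col 3 lands with bottom-row=7; cleared 0 line(s) (total 0); column heights now [2 2 7 10 9 0], max=10
Drop 7: I rot1 at col 3 lands with bottom-row=10; cleared 0 line(s) (total 0); column heights now [2 2 7 14 9 0], max=14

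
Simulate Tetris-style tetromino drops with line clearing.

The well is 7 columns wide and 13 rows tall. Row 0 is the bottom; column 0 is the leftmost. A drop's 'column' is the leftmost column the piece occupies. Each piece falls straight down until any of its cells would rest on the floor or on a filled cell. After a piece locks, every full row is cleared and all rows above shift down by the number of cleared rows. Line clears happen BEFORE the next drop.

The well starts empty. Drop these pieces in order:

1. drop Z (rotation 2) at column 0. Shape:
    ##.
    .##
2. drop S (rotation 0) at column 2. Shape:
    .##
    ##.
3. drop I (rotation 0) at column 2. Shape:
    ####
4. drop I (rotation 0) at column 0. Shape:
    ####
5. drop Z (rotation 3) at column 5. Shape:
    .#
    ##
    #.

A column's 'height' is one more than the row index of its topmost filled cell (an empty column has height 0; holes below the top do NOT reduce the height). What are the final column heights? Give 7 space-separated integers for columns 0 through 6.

Answer: 5 5 5 5 4 6 7

Derivation:
Drop 1: Z rot2 at col 0 lands with bottom-row=0; cleared 0 line(s) (total 0); column heights now [2 2 1 0 0 0 0], max=2
Drop 2: S rot0 at col 2 lands with bottom-row=1; cleared 0 line(s) (total 0); column heights now [2 2 2 3 3 0 0], max=3
Drop 3: I rot0 at col 2 lands with bottom-row=3; cleared 0 line(s) (total 0); column heights now [2 2 4 4 4 4 0], max=4
Drop 4: I rot0 at col 0 lands with bottom-row=4; cleared 0 line(s) (total 0); column heights now [5 5 5 5 4 4 0], max=5
Drop 5: Z rot3 at col 5 lands with bottom-row=4; cleared 0 line(s) (total 0); column heights now [5 5 5 5 4 6 7], max=7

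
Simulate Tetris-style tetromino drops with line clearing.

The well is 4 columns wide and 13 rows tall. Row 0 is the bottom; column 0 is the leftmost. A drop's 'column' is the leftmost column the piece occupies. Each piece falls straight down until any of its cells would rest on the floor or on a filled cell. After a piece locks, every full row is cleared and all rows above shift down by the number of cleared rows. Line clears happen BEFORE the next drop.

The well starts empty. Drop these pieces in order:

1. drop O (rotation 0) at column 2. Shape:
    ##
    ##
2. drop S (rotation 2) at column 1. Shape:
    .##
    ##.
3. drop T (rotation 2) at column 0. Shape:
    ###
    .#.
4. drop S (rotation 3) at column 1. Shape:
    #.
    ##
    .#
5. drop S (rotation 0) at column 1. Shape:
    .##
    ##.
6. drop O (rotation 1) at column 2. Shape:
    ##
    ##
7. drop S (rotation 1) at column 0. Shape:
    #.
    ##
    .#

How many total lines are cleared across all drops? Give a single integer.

Answer: 1

Derivation:
Drop 1: O rot0 at col 2 lands with bottom-row=0; cleared 0 line(s) (total 0); column heights now [0 0 2 2], max=2
Drop 2: S rot2 at col 1 lands with bottom-row=2; cleared 0 line(s) (total 0); column heights now [0 3 4 4], max=4
Drop 3: T rot2 at col 0 lands with bottom-row=3; cleared 0 line(s) (total 0); column heights now [5 5 5 4], max=5
Drop 4: S rot3 at col 1 lands with bottom-row=5; cleared 0 line(s) (total 0); column heights now [5 8 7 4], max=8
Drop 5: S rot0 at col 1 lands with bottom-row=8; cleared 0 line(s) (total 0); column heights now [5 9 10 10], max=10
Drop 6: O rot1 at col 2 lands with bottom-row=10; cleared 0 line(s) (total 0); column heights now [5 9 12 12], max=12
Drop 7: S rot1 at col 0 lands with bottom-row=9; cleared 1 line(s) (total 1); column heights now [11 10 11 11], max=11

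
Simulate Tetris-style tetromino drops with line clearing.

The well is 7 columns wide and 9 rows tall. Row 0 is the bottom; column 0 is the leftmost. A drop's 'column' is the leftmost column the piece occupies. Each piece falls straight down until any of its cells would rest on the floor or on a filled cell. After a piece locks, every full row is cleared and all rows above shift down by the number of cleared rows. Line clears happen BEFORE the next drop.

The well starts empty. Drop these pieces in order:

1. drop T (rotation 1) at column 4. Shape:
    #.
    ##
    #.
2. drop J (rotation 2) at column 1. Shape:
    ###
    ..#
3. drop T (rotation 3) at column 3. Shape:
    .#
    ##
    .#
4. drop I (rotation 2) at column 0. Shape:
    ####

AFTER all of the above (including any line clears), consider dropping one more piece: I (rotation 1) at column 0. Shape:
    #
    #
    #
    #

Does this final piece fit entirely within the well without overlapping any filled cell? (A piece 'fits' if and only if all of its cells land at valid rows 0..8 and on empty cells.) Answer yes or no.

Drop 1: T rot1 at col 4 lands with bottom-row=0; cleared 0 line(s) (total 0); column heights now [0 0 0 0 3 2 0], max=3
Drop 2: J rot2 at col 1 lands with bottom-row=0; cleared 0 line(s) (total 0); column heights now [0 2 2 2 3 2 0], max=3
Drop 3: T rot3 at col 3 lands with bottom-row=3; cleared 0 line(s) (total 0); column heights now [0 2 2 5 6 2 0], max=6
Drop 4: I rot2 at col 0 lands with bottom-row=5; cleared 0 line(s) (total 0); column heights now [6 6 6 6 6 2 0], max=6
Test piece I rot1 at col 0 (width 1): heights before test = [6 6 6 6 6 2 0]; fits = False

Answer: no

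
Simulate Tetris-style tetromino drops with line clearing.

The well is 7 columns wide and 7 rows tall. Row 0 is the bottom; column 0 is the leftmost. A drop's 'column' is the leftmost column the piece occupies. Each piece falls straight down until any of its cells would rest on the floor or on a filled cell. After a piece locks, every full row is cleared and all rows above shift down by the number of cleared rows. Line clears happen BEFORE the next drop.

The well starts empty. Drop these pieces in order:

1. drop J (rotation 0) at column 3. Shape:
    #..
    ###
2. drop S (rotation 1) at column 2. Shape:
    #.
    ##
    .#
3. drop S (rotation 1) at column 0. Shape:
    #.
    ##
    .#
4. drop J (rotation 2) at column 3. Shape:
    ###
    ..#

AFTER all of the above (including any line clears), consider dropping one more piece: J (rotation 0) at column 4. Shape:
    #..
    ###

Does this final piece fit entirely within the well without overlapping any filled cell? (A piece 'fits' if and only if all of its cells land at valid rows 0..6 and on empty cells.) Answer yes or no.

Answer: yes

Derivation:
Drop 1: J rot0 at col 3 lands with bottom-row=0; cleared 0 line(s) (total 0); column heights now [0 0 0 2 1 1 0], max=2
Drop 2: S rot1 at col 2 lands with bottom-row=2; cleared 0 line(s) (total 0); column heights now [0 0 5 4 1 1 0], max=5
Drop 3: S rot1 at col 0 lands with bottom-row=0; cleared 0 line(s) (total 0); column heights now [3 2 5 4 1 1 0], max=5
Drop 4: J rot2 at col 3 lands with bottom-row=3; cleared 0 line(s) (total 0); column heights now [3 2 5 5 5 5 0], max=5
Test piece J rot0 at col 4 (width 3): heights before test = [3 2 5 5 5 5 0]; fits = True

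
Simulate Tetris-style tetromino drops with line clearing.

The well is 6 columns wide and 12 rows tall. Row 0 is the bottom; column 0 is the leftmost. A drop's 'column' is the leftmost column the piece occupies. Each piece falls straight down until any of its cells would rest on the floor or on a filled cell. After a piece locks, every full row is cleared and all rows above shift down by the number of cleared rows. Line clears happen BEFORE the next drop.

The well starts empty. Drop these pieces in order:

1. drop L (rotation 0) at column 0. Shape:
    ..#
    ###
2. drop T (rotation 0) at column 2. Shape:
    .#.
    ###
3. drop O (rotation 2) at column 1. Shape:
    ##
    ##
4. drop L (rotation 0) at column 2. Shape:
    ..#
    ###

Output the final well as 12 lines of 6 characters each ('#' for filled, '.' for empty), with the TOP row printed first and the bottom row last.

Answer: ......
......
......
......
......
....#.
..###.
.##...
.###..
..###.
..#...
###...

Derivation:
Drop 1: L rot0 at col 0 lands with bottom-row=0; cleared 0 line(s) (total 0); column heights now [1 1 2 0 0 0], max=2
Drop 2: T rot0 at col 2 lands with bottom-row=2; cleared 0 line(s) (total 0); column heights now [1 1 3 4 3 0], max=4
Drop 3: O rot2 at col 1 lands with bottom-row=3; cleared 0 line(s) (total 0); column heights now [1 5 5 4 3 0], max=5
Drop 4: L rot0 at col 2 lands with bottom-row=5; cleared 0 line(s) (total 0); column heights now [1 5 6 6 7 0], max=7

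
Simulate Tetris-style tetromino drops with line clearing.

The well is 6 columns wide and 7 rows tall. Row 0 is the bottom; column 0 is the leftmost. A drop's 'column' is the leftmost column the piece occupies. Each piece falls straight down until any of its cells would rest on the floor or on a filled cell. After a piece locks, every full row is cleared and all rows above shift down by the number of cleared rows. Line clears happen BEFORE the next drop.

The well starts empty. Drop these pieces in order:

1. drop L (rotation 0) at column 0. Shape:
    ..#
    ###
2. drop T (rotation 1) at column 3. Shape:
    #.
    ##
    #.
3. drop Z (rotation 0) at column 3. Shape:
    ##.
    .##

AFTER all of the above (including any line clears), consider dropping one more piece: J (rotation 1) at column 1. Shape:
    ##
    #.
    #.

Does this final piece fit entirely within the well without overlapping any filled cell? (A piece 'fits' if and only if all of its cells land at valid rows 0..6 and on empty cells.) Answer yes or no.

Answer: yes

Derivation:
Drop 1: L rot0 at col 0 lands with bottom-row=0; cleared 0 line(s) (total 0); column heights now [1 1 2 0 0 0], max=2
Drop 2: T rot1 at col 3 lands with bottom-row=0; cleared 0 line(s) (total 0); column heights now [1 1 2 3 2 0], max=3
Drop 3: Z rot0 at col 3 lands with bottom-row=2; cleared 0 line(s) (total 0); column heights now [1 1 2 4 4 3], max=4
Test piece J rot1 at col 1 (width 2): heights before test = [1 1 2 4 4 3]; fits = True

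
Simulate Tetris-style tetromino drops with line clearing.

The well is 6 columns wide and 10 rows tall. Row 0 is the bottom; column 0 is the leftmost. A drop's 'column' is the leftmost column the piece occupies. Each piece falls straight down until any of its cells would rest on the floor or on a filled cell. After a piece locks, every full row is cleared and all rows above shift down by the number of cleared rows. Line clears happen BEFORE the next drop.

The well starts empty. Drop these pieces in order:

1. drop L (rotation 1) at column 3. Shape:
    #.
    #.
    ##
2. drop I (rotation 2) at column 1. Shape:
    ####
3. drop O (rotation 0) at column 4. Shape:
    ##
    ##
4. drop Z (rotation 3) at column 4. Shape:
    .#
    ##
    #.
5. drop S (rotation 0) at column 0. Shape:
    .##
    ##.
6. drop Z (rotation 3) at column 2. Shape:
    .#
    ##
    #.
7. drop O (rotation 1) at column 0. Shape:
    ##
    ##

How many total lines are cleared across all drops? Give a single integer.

Drop 1: L rot1 at col 3 lands with bottom-row=0; cleared 0 line(s) (total 0); column heights now [0 0 0 3 1 0], max=3
Drop 2: I rot2 at col 1 lands with bottom-row=3; cleared 0 line(s) (total 0); column heights now [0 4 4 4 4 0], max=4
Drop 3: O rot0 at col 4 lands with bottom-row=4; cleared 0 line(s) (total 0); column heights now [0 4 4 4 6 6], max=6
Drop 4: Z rot3 at col 4 lands with bottom-row=6; cleared 0 line(s) (total 0); column heights now [0 4 4 4 8 9], max=9
Drop 5: S rot0 at col 0 lands with bottom-row=4; cleared 0 line(s) (total 0); column heights now [5 6 6 4 8 9], max=9
Drop 6: Z rot3 at col 2 lands with bottom-row=6; cleared 0 line(s) (total 0); column heights now [5 6 8 9 8 9], max=9
Drop 7: O rot1 at col 0 lands with bottom-row=6; cleared 1 line(s) (total 1); column heights now [7 7 7 8 7 8], max=8

Answer: 1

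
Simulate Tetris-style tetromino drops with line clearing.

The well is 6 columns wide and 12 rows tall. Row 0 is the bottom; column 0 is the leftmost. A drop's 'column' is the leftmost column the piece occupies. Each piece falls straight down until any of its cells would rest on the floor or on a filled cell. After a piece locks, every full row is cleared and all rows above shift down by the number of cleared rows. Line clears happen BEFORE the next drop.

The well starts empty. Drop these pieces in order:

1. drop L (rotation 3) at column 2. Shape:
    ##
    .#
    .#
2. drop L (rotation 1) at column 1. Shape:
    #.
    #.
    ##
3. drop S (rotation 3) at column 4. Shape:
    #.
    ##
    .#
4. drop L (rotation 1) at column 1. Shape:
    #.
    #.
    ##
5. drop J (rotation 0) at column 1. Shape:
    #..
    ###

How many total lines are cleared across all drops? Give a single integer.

Drop 1: L rot3 at col 2 lands with bottom-row=0; cleared 0 line(s) (total 0); column heights now [0 0 3 3 0 0], max=3
Drop 2: L rot1 at col 1 lands with bottom-row=3; cleared 0 line(s) (total 0); column heights now [0 6 4 3 0 0], max=6
Drop 3: S rot3 at col 4 lands with bottom-row=0; cleared 0 line(s) (total 0); column heights now [0 6 4 3 3 2], max=6
Drop 4: L rot1 at col 1 lands with bottom-row=6; cleared 0 line(s) (total 0); column heights now [0 9 7 3 3 2], max=9
Drop 5: J rot0 at col 1 lands with bottom-row=9; cleared 0 line(s) (total 0); column heights now [0 11 10 10 3 2], max=11

Answer: 0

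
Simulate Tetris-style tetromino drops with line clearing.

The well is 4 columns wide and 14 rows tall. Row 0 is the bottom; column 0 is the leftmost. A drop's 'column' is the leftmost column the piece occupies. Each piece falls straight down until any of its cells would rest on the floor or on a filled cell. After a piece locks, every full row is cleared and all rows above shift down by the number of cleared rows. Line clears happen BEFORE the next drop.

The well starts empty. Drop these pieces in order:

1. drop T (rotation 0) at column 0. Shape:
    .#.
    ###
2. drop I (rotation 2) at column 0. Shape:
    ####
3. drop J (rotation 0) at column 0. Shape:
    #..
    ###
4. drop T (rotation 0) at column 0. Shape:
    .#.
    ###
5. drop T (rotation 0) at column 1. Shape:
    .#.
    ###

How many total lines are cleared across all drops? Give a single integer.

Drop 1: T rot0 at col 0 lands with bottom-row=0; cleared 0 line(s) (total 0); column heights now [1 2 1 0], max=2
Drop 2: I rot2 at col 0 lands with bottom-row=2; cleared 1 line(s) (total 1); column heights now [1 2 1 0], max=2
Drop 3: J rot0 at col 0 lands with bottom-row=2; cleared 0 line(s) (total 1); column heights now [4 3 3 0], max=4
Drop 4: T rot0 at col 0 lands with bottom-row=4; cleared 0 line(s) (total 1); column heights now [5 6 5 0], max=6
Drop 5: T rot0 at col 1 lands with bottom-row=6; cleared 0 line(s) (total 1); column heights now [5 7 8 7], max=8

Answer: 1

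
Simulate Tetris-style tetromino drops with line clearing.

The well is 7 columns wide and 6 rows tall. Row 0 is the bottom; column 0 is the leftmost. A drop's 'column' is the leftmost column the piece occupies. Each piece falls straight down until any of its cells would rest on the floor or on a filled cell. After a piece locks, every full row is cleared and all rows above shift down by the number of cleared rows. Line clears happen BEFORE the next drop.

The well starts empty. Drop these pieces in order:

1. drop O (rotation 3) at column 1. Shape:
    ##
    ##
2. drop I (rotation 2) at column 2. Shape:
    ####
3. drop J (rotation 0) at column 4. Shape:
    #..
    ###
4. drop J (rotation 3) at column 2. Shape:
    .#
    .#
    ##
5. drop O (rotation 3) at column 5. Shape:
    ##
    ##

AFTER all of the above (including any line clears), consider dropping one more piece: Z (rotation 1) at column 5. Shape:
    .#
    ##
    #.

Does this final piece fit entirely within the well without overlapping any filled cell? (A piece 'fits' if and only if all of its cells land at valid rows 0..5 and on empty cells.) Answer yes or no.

Answer: no

Derivation:
Drop 1: O rot3 at col 1 lands with bottom-row=0; cleared 0 line(s) (total 0); column heights now [0 2 2 0 0 0 0], max=2
Drop 2: I rot2 at col 2 lands with bottom-row=2; cleared 0 line(s) (total 0); column heights now [0 2 3 3 3 3 0], max=3
Drop 3: J rot0 at col 4 lands with bottom-row=3; cleared 0 line(s) (total 0); column heights now [0 2 3 3 5 4 4], max=5
Drop 4: J rot3 at col 2 lands with bottom-row=3; cleared 0 line(s) (total 0); column heights now [0 2 4 6 5 4 4], max=6
Drop 5: O rot3 at col 5 lands with bottom-row=4; cleared 0 line(s) (total 0); column heights now [0 2 4 6 5 6 6], max=6
Test piece Z rot1 at col 5 (width 2): heights before test = [0 2 4 6 5 6 6]; fits = False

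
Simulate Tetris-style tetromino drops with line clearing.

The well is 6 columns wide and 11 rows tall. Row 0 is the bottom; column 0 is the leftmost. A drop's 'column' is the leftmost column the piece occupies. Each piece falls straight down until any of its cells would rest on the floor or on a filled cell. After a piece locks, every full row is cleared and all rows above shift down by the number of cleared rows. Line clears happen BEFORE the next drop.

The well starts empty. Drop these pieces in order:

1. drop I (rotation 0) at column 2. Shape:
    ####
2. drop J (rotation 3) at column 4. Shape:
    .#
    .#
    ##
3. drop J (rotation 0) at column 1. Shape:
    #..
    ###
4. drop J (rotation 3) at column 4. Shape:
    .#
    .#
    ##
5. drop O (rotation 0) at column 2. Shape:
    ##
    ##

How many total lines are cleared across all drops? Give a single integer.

Answer: 0

Derivation:
Drop 1: I rot0 at col 2 lands with bottom-row=0; cleared 0 line(s) (total 0); column heights now [0 0 1 1 1 1], max=1
Drop 2: J rot3 at col 4 lands with bottom-row=1; cleared 0 line(s) (total 0); column heights now [0 0 1 1 2 4], max=4
Drop 3: J rot0 at col 1 lands with bottom-row=1; cleared 0 line(s) (total 0); column heights now [0 3 2 2 2 4], max=4
Drop 4: J rot3 at col 4 lands with bottom-row=4; cleared 0 line(s) (total 0); column heights now [0 3 2 2 5 7], max=7
Drop 5: O rot0 at col 2 lands with bottom-row=2; cleared 0 line(s) (total 0); column heights now [0 3 4 4 5 7], max=7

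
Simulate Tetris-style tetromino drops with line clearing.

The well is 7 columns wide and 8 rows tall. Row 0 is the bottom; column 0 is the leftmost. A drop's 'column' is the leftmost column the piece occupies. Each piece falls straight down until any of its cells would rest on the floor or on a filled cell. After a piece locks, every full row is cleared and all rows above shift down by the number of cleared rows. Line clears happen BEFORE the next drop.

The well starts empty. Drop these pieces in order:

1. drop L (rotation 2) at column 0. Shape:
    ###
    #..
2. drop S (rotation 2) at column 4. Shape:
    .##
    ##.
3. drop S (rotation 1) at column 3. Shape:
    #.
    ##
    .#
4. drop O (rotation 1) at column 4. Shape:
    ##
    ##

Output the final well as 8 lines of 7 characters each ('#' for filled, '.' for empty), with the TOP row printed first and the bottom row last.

Answer: .......
.......
.......
....##.
...###.
...##..
###.###
#...##.

Derivation:
Drop 1: L rot2 at col 0 lands with bottom-row=0; cleared 0 line(s) (total 0); column heights now [2 2 2 0 0 0 0], max=2
Drop 2: S rot2 at col 4 lands with bottom-row=0; cleared 0 line(s) (total 0); column heights now [2 2 2 0 1 2 2], max=2
Drop 3: S rot1 at col 3 lands with bottom-row=1; cleared 0 line(s) (total 0); column heights now [2 2 2 4 3 2 2], max=4
Drop 4: O rot1 at col 4 lands with bottom-row=3; cleared 0 line(s) (total 0); column heights now [2 2 2 4 5 5 2], max=5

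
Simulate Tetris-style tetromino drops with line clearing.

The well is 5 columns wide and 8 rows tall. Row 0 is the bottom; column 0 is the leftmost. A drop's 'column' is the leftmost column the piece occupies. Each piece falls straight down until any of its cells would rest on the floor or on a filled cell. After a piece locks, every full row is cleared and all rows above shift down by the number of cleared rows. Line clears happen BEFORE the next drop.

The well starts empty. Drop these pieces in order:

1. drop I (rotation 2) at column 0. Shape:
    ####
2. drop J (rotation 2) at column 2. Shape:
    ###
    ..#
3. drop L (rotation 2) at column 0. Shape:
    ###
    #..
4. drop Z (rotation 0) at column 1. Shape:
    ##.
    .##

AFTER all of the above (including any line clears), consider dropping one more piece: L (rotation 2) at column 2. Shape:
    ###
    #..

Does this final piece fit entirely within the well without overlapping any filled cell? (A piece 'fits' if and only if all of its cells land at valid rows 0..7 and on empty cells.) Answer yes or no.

Drop 1: I rot2 at col 0 lands with bottom-row=0; cleared 0 line(s) (total 0); column heights now [1 1 1 1 0], max=1
Drop 2: J rot2 at col 2 lands with bottom-row=0; cleared 1 line(s) (total 1); column heights now [0 0 1 1 1], max=1
Drop 3: L rot2 at col 0 lands with bottom-row=0; cleared 0 line(s) (total 1); column heights now [2 2 2 1 1], max=2
Drop 4: Z rot0 at col 1 lands with bottom-row=2; cleared 0 line(s) (total 1); column heights now [2 4 4 3 1], max=4
Test piece L rot2 at col 2 (width 3): heights before test = [2 4 4 3 1]; fits = True

Answer: yes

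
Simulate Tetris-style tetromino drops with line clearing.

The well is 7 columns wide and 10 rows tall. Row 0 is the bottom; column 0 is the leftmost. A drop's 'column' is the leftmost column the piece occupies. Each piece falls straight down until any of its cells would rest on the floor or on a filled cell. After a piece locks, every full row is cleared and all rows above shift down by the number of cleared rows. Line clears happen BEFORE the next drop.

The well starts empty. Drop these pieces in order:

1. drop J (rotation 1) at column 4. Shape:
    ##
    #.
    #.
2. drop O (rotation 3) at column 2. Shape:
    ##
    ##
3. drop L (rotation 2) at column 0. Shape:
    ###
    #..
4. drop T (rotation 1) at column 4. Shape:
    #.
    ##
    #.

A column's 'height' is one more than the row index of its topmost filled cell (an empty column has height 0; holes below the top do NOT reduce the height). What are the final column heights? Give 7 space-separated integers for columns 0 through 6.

Drop 1: J rot1 at col 4 lands with bottom-row=0; cleared 0 line(s) (total 0); column heights now [0 0 0 0 3 3 0], max=3
Drop 2: O rot3 at col 2 lands with bottom-row=0; cleared 0 line(s) (total 0); column heights now [0 0 2 2 3 3 0], max=3
Drop 3: L rot2 at col 0 lands with bottom-row=1; cleared 0 line(s) (total 0); column heights now [3 3 3 2 3 3 0], max=3
Drop 4: T rot1 at col 4 lands with bottom-row=3; cleared 0 line(s) (total 0); column heights now [3 3 3 2 6 5 0], max=6

Answer: 3 3 3 2 6 5 0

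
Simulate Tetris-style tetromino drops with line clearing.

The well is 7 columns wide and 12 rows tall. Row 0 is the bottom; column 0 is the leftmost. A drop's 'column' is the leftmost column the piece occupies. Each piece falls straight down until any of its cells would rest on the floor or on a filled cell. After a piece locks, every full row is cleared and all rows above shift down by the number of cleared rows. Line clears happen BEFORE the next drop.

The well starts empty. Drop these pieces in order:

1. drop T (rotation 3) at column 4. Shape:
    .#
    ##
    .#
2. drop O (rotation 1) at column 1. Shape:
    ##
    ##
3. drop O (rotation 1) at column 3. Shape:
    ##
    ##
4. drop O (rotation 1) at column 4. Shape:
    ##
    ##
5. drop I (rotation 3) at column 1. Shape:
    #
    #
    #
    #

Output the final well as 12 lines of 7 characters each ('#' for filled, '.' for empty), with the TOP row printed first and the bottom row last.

Drop 1: T rot3 at col 4 lands with bottom-row=0; cleared 0 line(s) (total 0); column heights now [0 0 0 0 2 3 0], max=3
Drop 2: O rot1 at col 1 lands with bottom-row=0; cleared 0 line(s) (total 0); column heights now [0 2 2 0 2 3 0], max=3
Drop 3: O rot1 at col 3 lands with bottom-row=2; cleared 0 line(s) (total 0); column heights now [0 2 2 4 4 3 0], max=4
Drop 4: O rot1 at col 4 lands with bottom-row=4; cleared 0 line(s) (total 0); column heights now [0 2 2 4 6 6 0], max=6
Drop 5: I rot3 at col 1 lands with bottom-row=2; cleared 0 line(s) (total 0); column heights now [0 6 2 4 6 6 0], max=6

Answer: .......
.......
.......
.......
.......
.......
.#..##.
.#..##.
.#.##..
.#.###.
.##.##.
.##..#.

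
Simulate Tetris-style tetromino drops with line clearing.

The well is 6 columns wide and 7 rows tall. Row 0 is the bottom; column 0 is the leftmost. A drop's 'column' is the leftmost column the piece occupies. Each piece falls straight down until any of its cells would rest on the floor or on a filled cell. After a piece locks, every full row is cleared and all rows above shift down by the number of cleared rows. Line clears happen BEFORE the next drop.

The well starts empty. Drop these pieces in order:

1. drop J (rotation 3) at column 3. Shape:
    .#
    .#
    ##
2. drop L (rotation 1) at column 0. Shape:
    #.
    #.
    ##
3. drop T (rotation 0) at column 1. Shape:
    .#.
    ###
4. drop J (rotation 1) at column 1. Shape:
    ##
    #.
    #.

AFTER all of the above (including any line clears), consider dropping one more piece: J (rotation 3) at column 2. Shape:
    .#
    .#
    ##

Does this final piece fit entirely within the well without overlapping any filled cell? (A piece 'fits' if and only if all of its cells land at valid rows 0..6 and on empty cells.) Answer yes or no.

Drop 1: J rot3 at col 3 lands with bottom-row=0; cleared 0 line(s) (total 0); column heights now [0 0 0 1 3 0], max=3
Drop 2: L rot1 at col 0 lands with bottom-row=0; cleared 0 line(s) (total 0); column heights now [3 1 0 1 3 0], max=3
Drop 3: T rot0 at col 1 lands with bottom-row=1; cleared 0 line(s) (total 0); column heights now [3 2 3 2 3 0], max=3
Drop 4: J rot1 at col 1 lands with bottom-row=2; cleared 0 line(s) (total 0); column heights now [3 5 5 2 3 0], max=5
Test piece J rot3 at col 2 (width 2): heights before test = [3 5 5 2 3 0]; fits = False

Answer: no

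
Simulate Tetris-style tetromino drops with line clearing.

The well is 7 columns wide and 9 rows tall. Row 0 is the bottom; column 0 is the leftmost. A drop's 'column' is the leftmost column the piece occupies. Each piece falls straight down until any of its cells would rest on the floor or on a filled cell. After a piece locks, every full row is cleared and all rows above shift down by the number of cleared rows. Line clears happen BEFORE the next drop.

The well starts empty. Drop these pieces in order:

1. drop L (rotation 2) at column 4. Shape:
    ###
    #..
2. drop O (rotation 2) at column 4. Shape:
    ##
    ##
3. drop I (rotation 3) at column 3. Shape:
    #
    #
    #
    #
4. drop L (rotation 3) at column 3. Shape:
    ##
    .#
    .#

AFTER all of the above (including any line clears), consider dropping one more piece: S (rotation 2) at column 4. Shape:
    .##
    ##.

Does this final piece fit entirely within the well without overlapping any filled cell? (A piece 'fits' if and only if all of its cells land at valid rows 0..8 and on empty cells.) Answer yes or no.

Answer: yes

Derivation:
Drop 1: L rot2 at col 4 lands with bottom-row=0; cleared 0 line(s) (total 0); column heights now [0 0 0 0 2 2 2], max=2
Drop 2: O rot2 at col 4 lands with bottom-row=2; cleared 0 line(s) (total 0); column heights now [0 0 0 0 4 4 2], max=4
Drop 3: I rot3 at col 3 lands with bottom-row=0; cleared 0 line(s) (total 0); column heights now [0 0 0 4 4 4 2], max=4
Drop 4: L rot3 at col 3 lands with bottom-row=4; cleared 0 line(s) (total 0); column heights now [0 0 0 7 7 4 2], max=7
Test piece S rot2 at col 4 (width 3): heights before test = [0 0 0 7 7 4 2]; fits = True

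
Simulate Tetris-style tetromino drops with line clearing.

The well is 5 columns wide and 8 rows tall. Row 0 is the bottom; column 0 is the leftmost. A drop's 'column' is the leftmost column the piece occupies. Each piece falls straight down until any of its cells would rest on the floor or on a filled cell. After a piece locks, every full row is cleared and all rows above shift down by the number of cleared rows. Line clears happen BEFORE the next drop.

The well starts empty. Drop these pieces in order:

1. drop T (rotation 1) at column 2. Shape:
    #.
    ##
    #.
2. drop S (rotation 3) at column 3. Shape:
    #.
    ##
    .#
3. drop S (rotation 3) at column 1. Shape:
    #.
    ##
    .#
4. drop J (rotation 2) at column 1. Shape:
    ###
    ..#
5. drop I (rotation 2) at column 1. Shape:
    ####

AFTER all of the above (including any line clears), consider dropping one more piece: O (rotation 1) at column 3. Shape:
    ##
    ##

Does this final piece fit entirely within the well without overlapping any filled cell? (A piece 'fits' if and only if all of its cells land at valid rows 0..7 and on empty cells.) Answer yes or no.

Answer: no

Derivation:
Drop 1: T rot1 at col 2 lands with bottom-row=0; cleared 0 line(s) (total 0); column heights now [0 0 3 2 0], max=3
Drop 2: S rot3 at col 3 lands with bottom-row=1; cleared 0 line(s) (total 0); column heights now [0 0 3 4 3], max=4
Drop 3: S rot3 at col 1 lands with bottom-row=3; cleared 0 line(s) (total 0); column heights now [0 6 5 4 3], max=6
Drop 4: J rot2 at col 1 lands with bottom-row=5; cleared 0 line(s) (total 0); column heights now [0 7 7 7 3], max=7
Drop 5: I rot2 at col 1 lands with bottom-row=7; cleared 0 line(s) (total 0); column heights now [0 8 8 8 8], max=8
Test piece O rot1 at col 3 (width 2): heights before test = [0 8 8 8 8]; fits = False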